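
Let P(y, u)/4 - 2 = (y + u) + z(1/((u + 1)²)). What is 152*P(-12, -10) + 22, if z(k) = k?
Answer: -982570/81 ≈ -12131.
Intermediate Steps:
P(y, u) = 8 + 4*u + 4*y + 4/(1 + u)² (P(y, u) = 8 + 4*((y + u) + 1/((u + 1)²)) = 8 + 4*((u + y) + 1/((1 + u)²)) = 8 + 4*((u + y) + (1 + u)⁻²) = 8 + 4*(u + y + (1 + u)⁻²) = 8 + (4*u + 4*y + 4/(1 + u)²) = 8 + 4*u + 4*y + 4/(1 + u)²)
152*P(-12, -10) + 22 = 152*(8 + 4*(-10) + 4*(-12) + 4/(1 - 10)²) + 22 = 152*(8 - 40 - 48 + 4/(-9)²) + 22 = 152*(8 - 40 - 48 + 4*(1/81)) + 22 = 152*(8 - 40 - 48 + 4/81) + 22 = 152*(-6476/81) + 22 = -984352/81 + 22 = -982570/81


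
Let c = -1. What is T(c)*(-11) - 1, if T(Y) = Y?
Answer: 10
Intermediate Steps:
T(c)*(-11) - 1 = -1*(-11) - 1 = 11 - 1 = 10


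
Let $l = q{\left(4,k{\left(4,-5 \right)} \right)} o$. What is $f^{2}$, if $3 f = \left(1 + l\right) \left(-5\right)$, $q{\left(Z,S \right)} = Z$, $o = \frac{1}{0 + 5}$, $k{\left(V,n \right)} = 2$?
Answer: $9$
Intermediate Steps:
$o = \frac{1}{5} \approx 0.2$
$l = \frac{4}{5}$ ($l = 4 \cdot \frac{1}{5} = \frac{4}{5} \approx 0.8$)
$f = -3$ ($f = \frac{\left(1 + \frac{4}{5}\right) \left(-5\right)}{3} = \frac{\frac{9}{5} \left(-5\right)}{3} = \frac{1}{3} \left(-9\right) = -3$)
$f^{2} = \left(-3\right)^{2} = 9$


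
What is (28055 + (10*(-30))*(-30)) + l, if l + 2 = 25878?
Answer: 62931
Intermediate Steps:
l = 25876 (l = -2 + 25878 = 25876)
(28055 + (10*(-30))*(-30)) + l = (28055 + (10*(-30))*(-30)) + 25876 = (28055 - 300*(-30)) + 25876 = (28055 + 9000) + 25876 = 37055 + 25876 = 62931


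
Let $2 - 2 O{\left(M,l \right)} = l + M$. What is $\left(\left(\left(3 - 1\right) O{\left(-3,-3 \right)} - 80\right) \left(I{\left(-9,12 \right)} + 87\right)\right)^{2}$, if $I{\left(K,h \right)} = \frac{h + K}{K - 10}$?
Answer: $\frac{14113440000}{361} \approx 3.9095 \cdot 10^{7}$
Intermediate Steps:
$O{\left(M,l \right)} = 1 - \frac{M}{2} - \frac{l}{2}$ ($O{\left(M,l \right)} = 1 - \frac{l + M}{2} = 1 - \frac{M + l}{2} = 1 - \left(\frac{M}{2} + \frac{l}{2}\right) = 1 - \frac{M}{2} - \frac{l}{2}$)
$I{\left(K,h \right)} = \frac{K + h}{-10 + K}$
$\left(\left(\left(3 - 1\right) O{\left(-3,-3 \right)} - 80\right) \left(I{\left(-9,12 \right)} + 87\right)\right)^{2} = \left(\left(\left(3 - 1\right) \left(1 - - \frac{3}{2} - - \frac{3}{2}\right) - 80\right) \left(\frac{-9 + 12}{-10 - 9} + 87\right)\right)^{2} = \left(\left(2 \left(1 + \frac{3}{2} + \frac{3}{2}\right) - 80\right) \left(\frac{1}{-19} \cdot 3 + 87\right)\right)^{2} = \left(\left(2 \cdot 4 - 80\right) \left(\left(- \frac{1}{19}\right) 3 + 87\right)\right)^{2} = \left(\left(8 - 80\right) \left(- \frac{3}{19} + 87\right)\right)^{2} = \left(\left(-72\right) \frac{1650}{19}\right)^{2} = \left(- \frac{118800}{19}\right)^{2} = \frac{14113440000}{361}$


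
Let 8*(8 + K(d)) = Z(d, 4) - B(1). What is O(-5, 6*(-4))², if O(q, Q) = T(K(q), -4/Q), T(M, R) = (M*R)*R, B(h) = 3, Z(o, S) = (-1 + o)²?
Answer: 961/82944 ≈ 0.011586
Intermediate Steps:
K(d) = -67/8 + (-1 + d)²/8 (K(d) = -8 + ((-1 + d)² - 1*3)/8 = -8 + ((-1 + d)² - 3)/8 = -8 + (-3 + (-1 + d)²)/8 = -8 + (-3/8 + (-1 + d)²/8) = -67/8 + (-1 + d)²/8)
T(M, R) = M*R²
O(q, Q) = 16*(-67/8 + (-1 + q)²/8)/Q² (O(q, Q) = (-67/8 + (-1 + q)²/8)*(-4/Q)² = (-67/8 + (-1 + q)²/8)*(16/Q²) = 16*(-67/8 + (-1 + q)²/8)/Q²)
O(-5, 6*(-4))² = (2*(-67 + (-1 - 5)²)/(6*(-4))²)² = (2*(-67 + (-6)²)/(-24)²)² = (2*(1/576)*(-67 + 36))² = (2*(1/576)*(-31))² = (-31/288)² = 961/82944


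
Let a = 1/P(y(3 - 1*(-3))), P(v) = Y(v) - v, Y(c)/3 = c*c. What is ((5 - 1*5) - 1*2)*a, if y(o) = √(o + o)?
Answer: -6/107 - √3/321 ≈ -0.061471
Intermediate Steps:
Y(c) = 3*c² (Y(c) = 3*(c*c) = 3*c²)
y(o) = √2*√o (y(o) = √(2*o) = √2*√o)
P(v) = -v + 3*v² (P(v) = 3*v² - v = -v + 3*v²)
a = √3/(6*(-1 + 6*√3)) (a = 1/((√2*√(3 - 1*(-3)))*(-1 + 3*(√2*√(3 - 1*(-3))))) = 1/((√2*√(3 + 3))*(-1 + 3*(√2*√(3 + 3)))) = 1/((√2*√6)*(-1 + 3*(√2*√6))) = 1/((2*√3)*(-1 + 3*(2*√3))) = 1/((2*√3)*(-1 + 6*√3)) = 1/(2*√3*(-1 + 6*√3)) = √3/(6*(-1 + 6*√3)) ≈ 0.030735)
((5 - 1*5) - 1*2)*a = ((5 - 1*5) - 1*2)*(3/107 + √3/642) = ((5 - 5) - 2)*(3/107 + √3/642) = (0 - 2)*(3/107 + √3/642) = -2*(3/107 + √3/642) = -6/107 - √3/321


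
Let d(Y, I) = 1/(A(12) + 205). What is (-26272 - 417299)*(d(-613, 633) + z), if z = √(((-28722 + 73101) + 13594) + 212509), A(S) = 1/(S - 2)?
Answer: -4435710/2051 - 443571*√270482 ≈ -2.3069e+8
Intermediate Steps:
A(S) = 1/(-2 + S)
d(Y, I) = 10/2051 (d(Y, I) = 1/(1/(-2 + 12) + 205) = 1/(1/10 + 205) = 1/(⅒ + 205) = 1/(2051/10) = 10/2051)
z = √270482 (z = √((44379 + 13594) + 212509) = √(57973 + 212509) = √270482 ≈ 520.08)
(-26272 - 417299)*(d(-613, 633) + z) = (-26272 - 417299)*(10/2051 + √270482) = -443571*(10/2051 + √270482) = -4435710/2051 - 443571*√270482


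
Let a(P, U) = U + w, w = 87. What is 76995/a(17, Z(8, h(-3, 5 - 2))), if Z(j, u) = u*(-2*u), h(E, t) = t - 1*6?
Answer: 25665/23 ≈ 1115.9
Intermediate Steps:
h(E, t) = -6 + t (h(E, t) = t - 6 = -6 + t)
Z(j, u) = -2*u²
a(P, U) = 87 + U (a(P, U) = U + 87 = 87 + U)
76995/a(17, Z(8, h(-3, 5 - 2))) = 76995/(87 - 2*(-6 + (5 - 2))²) = 76995/(87 - 2*(-6 + 3)²) = 76995/(87 - 2*(-3)²) = 76995/(87 - 2*9) = 76995/(87 - 18) = 76995/69 = 76995*(1/69) = 25665/23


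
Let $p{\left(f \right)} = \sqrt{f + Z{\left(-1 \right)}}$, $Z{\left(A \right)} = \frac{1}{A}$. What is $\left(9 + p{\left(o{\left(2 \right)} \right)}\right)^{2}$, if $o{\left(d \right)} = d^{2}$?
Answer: $\left(9 + \sqrt{3}\right)^{2} \approx 115.18$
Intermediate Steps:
$p{\left(f \right)} = \sqrt{-1 + f}$ ($p{\left(f \right)} = \sqrt{f + \frac{1}{-1}} = \sqrt{f - 1} = \sqrt{-1 + f}$)
$\left(9 + p{\left(o{\left(2 \right)} \right)}\right)^{2} = \left(9 + \sqrt{-1 + 2^{2}}\right)^{2} = \left(9 + \sqrt{-1 + 4}\right)^{2} = \left(9 + \sqrt{3}\right)^{2}$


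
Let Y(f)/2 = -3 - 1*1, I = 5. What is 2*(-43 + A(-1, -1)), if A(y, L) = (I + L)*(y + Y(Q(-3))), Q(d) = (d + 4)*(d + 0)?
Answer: -158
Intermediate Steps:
Q(d) = d*(4 + d) (Q(d) = (4 + d)*d = d*(4 + d))
Y(f) = -8 (Y(f) = 2*(-3 - 1*1) = 2*(-3 - 1) = 2*(-4) = -8)
A(y, L) = (-8 + y)*(5 + L) (A(y, L) = (5 + L)*(y - 8) = (5 + L)*(-8 + y) = (-8 + y)*(5 + L))
2*(-43 + A(-1, -1)) = 2*(-43 + (-40 - 8*(-1) + 5*(-1) - 1*(-1))) = 2*(-43 + (-40 + 8 - 5 + 1)) = 2*(-43 - 36) = 2*(-79) = -158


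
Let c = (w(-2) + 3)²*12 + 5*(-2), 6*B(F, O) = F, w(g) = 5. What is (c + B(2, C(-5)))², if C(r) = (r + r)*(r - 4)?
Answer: 5175625/9 ≈ 5.7507e+5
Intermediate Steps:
C(r) = 2*r*(-4 + r) (C(r) = (2*r)*(-4 + r) = 2*r*(-4 + r))
B(F, O) = F/6
c = 758 (c = (5 + 3)²*12 + 5*(-2) = 8²*12 - 10 = 64*12 - 10 = 768 - 10 = 758)
(c + B(2, C(-5)))² = (758 + (⅙)*2)² = (758 + ⅓)² = (2275/3)² = 5175625/9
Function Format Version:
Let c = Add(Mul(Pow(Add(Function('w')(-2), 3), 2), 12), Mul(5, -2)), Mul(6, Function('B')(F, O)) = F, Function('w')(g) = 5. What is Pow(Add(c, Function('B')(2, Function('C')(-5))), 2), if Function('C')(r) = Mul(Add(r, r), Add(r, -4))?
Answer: Rational(5175625, 9) ≈ 5.7507e+5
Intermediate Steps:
Function('C')(r) = Mul(2, r, Add(-4, r)) (Function('C')(r) = Mul(Mul(2, r), Add(-4, r)) = Mul(2, r, Add(-4, r)))
Function('B')(F, O) = Mul(Rational(1, 6), F)
c = 758 (c = Add(Mul(Pow(Add(5, 3), 2), 12), Mul(5, -2)) = Add(Mul(Pow(8, 2), 12), -10) = Add(Mul(64, 12), -10) = Add(768, -10) = 758)
Pow(Add(c, Function('B')(2, Function('C')(-5))), 2) = Pow(Add(758, Mul(Rational(1, 6), 2)), 2) = Pow(Add(758, Rational(1, 3)), 2) = Pow(Rational(2275, 3), 2) = Rational(5175625, 9)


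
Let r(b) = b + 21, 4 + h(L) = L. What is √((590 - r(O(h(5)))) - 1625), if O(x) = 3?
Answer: I*√1059 ≈ 32.542*I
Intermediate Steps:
h(L) = -4 + L
r(b) = 21 + b
√((590 - r(O(h(5)))) - 1625) = √((590 - (21 + 3)) - 1625) = √((590 - 1*24) - 1625) = √((590 - 24) - 1625) = √(566 - 1625) = √(-1059) = I*√1059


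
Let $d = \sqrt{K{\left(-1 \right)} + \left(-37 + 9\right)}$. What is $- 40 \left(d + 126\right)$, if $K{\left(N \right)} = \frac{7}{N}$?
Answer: $-5040 - 40 i \sqrt{35} \approx -5040.0 - 236.64 i$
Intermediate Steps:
$d = i \sqrt{35}$ ($d = \sqrt{\frac{7}{-1} + \left(-37 + 9\right)} = \sqrt{7 \left(-1\right) - 28} = \sqrt{-7 - 28} = \sqrt{-35} = i \sqrt{35} \approx 5.9161 i$)
$- 40 \left(d + 126\right) = - 40 \left(i \sqrt{35} + 126\right) = - 40 \left(126 + i \sqrt{35}\right) = -5040 - 40 i \sqrt{35}$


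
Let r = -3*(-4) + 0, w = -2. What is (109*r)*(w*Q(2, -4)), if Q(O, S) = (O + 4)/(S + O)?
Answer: 7848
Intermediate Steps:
Q(O, S) = (4 + O)/(O + S)
r = 12 (r = 12 + 0 = 12)
(109*r)*(w*Q(2, -4)) = (109*12)*(-2*(4 + 2)/(2 - 4)) = 1308*(-2*6/(-2)) = 1308*(-(-1)*6) = 1308*(-2*(-3)) = 1308*6 = 7848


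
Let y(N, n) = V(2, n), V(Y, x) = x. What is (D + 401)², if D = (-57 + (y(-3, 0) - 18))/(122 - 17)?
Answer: 7851204/49 ≈ 1.6023e+5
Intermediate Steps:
y(N, n) = n
D = -5/7 (D = (-57 + (0 - 18))/(122 - 17) = (-57 - 18)/105 = -75*1/105 = -5/7 ≈ -0.71429)
(D + 401)² = (-5/7 + 401)² = (2802/7)² = 7851204/49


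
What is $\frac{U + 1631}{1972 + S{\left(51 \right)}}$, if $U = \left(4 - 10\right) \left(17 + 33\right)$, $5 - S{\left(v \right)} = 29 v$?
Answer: $\frac{1331}{498} \approx 2.6727$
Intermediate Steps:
$S{\left(v \right)} = 5 - 29 v$
$U = -300$ ($U = \left(-6\right) 50 = -300$)
$\frac{U + 1631}{1972 + S{\left(51 \right)}} = \frac{-300 + 1631}{1972 + \left(5 - 1479\right)} = \frac{1331}{1972 + \left(5 - 1479\right)} = \frac{1331}{1972 - 1474} = \frac{1331}{498}$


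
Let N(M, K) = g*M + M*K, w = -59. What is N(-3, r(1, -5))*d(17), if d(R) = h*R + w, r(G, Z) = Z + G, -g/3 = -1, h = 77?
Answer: 3750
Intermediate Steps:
g = 3 (g = -3*(-1) = 3)
r(G, Z) = G + Z
d(R) = -59 + 77*R (d(R) = 77*R - 59 = -59 + 77*R)
N(M, K) = 3*M + K*M (N(M, K) = 3*M + M*K = 3*M + K*M)
N(-3, r(1, -5))*d(17) = (-3*(3 + (1 - 5)))*(-59 + 77*17) = (-3*(3 - 4))*(-59 + 1309) = -3*(-1)*1250 = 3*1250 = 3750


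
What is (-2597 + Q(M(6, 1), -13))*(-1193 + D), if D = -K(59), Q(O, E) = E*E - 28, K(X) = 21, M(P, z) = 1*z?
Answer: 2981584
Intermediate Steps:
M(P, z) = z
Q(O, E) = -28 + E² (Q(O, E) = E² - 28 = -28 + E²)
D = -21 (D = -1*21 = -21)
(-2597 + Q(M(6, 1), -13))*(-1193 + D) = (-2597 + (-28 + (-13)²))*(-1193 - 21) = (-2597 + (-28 + 169))*(-1214) = (-2597 + 141)*(-1214) = -2456*(-1214) = 2981584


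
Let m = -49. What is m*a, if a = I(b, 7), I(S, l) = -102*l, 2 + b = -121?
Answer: 34986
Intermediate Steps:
b = -123 (b = -2 - 121 = -123)
a = -714 (a = -102*7 = -714)
m*a = -49*(-714) = 34986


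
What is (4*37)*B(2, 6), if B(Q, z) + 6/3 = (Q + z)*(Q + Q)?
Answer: 4440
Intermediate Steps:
B(Q, z) = -2 + 2*Q*(Q + z) (B(Q, z) = -2 + (Q + z)*(Q + Q) = -2 + (Q + z)*(2*Q) = -2 + 2*Q*(Q + z))
(4*37)*B(2, 6) = (4*37)*(-2 + 2*2**2 + 2*2*6) = 148*(-2 + 2*4 + 24) = 148*(-2 + 8 + 24) = 148*30 = 4440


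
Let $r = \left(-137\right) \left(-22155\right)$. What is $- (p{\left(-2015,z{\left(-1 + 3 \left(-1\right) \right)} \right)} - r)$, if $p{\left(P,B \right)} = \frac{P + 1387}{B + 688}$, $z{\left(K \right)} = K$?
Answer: $\frac{519025342}{171} \approx 3.0352 \cdot 10^{6}$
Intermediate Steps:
$p{\left(P,B \right)} = \frac{1387 + P}{688 + B}$
$r = 3035235$
$- (p{\left(-2015,z{\left(-1 + 3 \left(-1\right) \right)} \right)} - r) = - (\frac{1387 - 2015}{688 + \left(-1 + 3 \left(-1\right)\right)} - 3035235) = - (\frac{1}{688 - 4} \left(-628\right) - 3035235) = - (\frac{1}{684} \left(-628\right) - 3035235) = - (- \frac{157}{171} - 3035235) = \left(-1\right) \left(- \frac{519025342}{171}\right) = \frac{519025342}{171}$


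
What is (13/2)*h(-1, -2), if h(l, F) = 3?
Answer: 39/2 ≈ 19.500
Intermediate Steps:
(13/2)*h(-1, -2) = (13/2)*3 = 39/2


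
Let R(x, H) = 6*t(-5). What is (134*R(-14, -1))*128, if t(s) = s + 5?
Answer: 0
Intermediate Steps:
t(s) = 5 + s
R(x, H) = 0 (R(x, H) = 6*(5 - 5) = 6*0 = 0)
(134*R(-14, -1))*128 = (134*0)*128 = 0*128 = 0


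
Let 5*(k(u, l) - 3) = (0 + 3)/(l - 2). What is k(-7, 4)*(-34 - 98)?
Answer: -2178/5 ≈ -435.60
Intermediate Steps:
k(u, l) = 3 + 3/(5*(-2 + l)) (k(u, l) = 3 + ((0 + 3)/(l - 2))/5 = 3 + (3/(-2 + l))/5 = 3 + 3/(5*(-2 + l)))
k(-7, 4)*(-34 - 98) = (3*(-9 + 5*4)/(5*(-2 + 4)))*(-34 - 98) = ((⅗)*(-9 + 20)/2)*(-132) = ((⅗)*(½)*11)*(-132) = (33/10)*(-132) = -2178/5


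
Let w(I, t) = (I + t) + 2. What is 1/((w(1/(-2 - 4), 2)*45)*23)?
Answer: 2/7935 ≈ 0.00025205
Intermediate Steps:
w(I, t) = 2 + I + t
1/((w(1/(-2 - 4), 2)*45)*23) = 1/(((2 + 1/(-2 - 4) + 2)*45)*23) = 1/(((2 + 1/(-6) + 2)*45)*23) = 1/(((2 - ⅙ + 2)*45)*23) = 1/(((23/6)*45)*23) = 1/((345/2)*23) = 1/(7935/2) = 2/7935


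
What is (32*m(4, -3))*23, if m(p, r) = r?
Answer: -2208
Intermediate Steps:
(32*m(4, -3))*23 = (32*(-3))*23 = -96*23 = -2208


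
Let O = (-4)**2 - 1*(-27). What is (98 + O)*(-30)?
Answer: -4230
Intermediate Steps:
O = 43 (O = 16 + 27 = 43)
(98 + O)*(-30) = (98 + 43)*(-30) = 141*(-30) = -4230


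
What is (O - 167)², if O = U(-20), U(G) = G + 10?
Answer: 31329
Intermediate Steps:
U(G) = 10 + G
O = -10 (O = 10 - 20 = -10)
(O - 167)² = (-10 - 167)² = (-177)² = 31329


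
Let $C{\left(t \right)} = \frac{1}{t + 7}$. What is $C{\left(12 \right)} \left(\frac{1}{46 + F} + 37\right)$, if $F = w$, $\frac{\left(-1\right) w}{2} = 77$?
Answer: $\frac{3995}{2052} \approx 1.9469$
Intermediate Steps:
$w = -154$ ($w = \left(-2\right) 77 = -154$)
$C{\left(t \right)} = \frac{1}{7 + t}$
$F = -154$
$C{\left(12 \right)} \left(\frac{1}{46 + F} + 37\right) = \frac{\frac{1}{46 - 154} + 37}{7 + 12} = \frac{\frac{1}{-108} + 37}{19} = \frac{- \frac{1}{108} + 37}{19} = \frac{1}{19} \cdot \frac{3995}{108} = \frac{3995}{2052}$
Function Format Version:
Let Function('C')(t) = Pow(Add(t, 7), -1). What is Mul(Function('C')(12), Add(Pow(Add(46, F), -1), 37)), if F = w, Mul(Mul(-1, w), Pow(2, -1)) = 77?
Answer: Rational(3995, 2052) ≈ 1.9469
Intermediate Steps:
w = -154 (w = Mul(-2, 77) = -154)
Function('C')(t) = Pow(Add(7, t), -1)
F = -154
Mul(Function('C')(12), Add(Pow(Add(46, F), -1), 37)) = Mul(Pow(Add(7, 12), -1), Add(Pow(Add(46, -154), -1), 37)) = Mul(Pow(19, -1), Add(Pow(-108, -1), 37)) = Mul(Rational(1, 19), Add(Rational(-1, 108), 37)) = Mul(Rational(1, 19), Rational(3995, 108)) = Rational(3995, 2052)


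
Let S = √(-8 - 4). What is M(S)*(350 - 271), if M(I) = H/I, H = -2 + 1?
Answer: 79*I*√3/6 ≈ 22.805*I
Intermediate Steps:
S = 2*I*√3 (S = √(-12) = 2*I*√3 ≈ 3.4641*I)
H = -1
M(I) = -1/I
M(S)*(350 - 271) = (-1/(2*I*√3))*(350 - 271) = -(-1)*I*√3/6*79 = (I*√3/6)*79 = 79*I*√3/6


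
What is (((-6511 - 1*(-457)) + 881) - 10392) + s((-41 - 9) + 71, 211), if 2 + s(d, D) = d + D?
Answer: -15335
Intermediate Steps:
s(d, D) = -2 + D + d (s(d, D) = -2 + (d + D) = -2 + (D + d) = -2 + D + d)
(((-6511 - 1*(-457)) + 881) - 10392) + s((-41 - 9) + 71, 211) = (((-6511 - 1*(-457)) + 881) - 10392) + (-2 + 211 + ((-41 - 9) + 71)) = (((-6511 + 457) + 881) - 10392) + (-2 + 211 + (-50 + 71)) = ((-6054 + 881) - 10392) + (-2 + 211 + 21) = (-5173 - 10392) + 230 = -15565 + 230 = -15335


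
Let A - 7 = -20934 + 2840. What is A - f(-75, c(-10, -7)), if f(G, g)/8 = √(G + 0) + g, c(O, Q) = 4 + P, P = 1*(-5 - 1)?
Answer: -18071 - 40*I*√3 ≈ -18071.0 - 69.282*I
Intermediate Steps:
P = -6 (P = 1*(-6) = -6)
c(O, Q) = -2 (c(O, Q) = 4 - 6 = -2)
A = -18087 (A = 7 + (-20934 + 2840) = 7 - 18094 = -18087)
f(G, g) = 8*g + 8*√G (f(G, g) = 8*(√(G + 0) + g) = 8*(√G + g) = 8*(g + √G) = 8*g + 8*√G)
A - f(-75, c(-10, -7)) = -18087 - (8*(-2) + 8*√(-75)) = -18087 - (-16 + 8*(5*I*√3)) = -18087 - (-16 + 40*I*√3) = -18087 + (16 - 40*I*√3) = -18071 - 40*I*√3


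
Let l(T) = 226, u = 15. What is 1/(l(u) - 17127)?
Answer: -1/16901 ≈ -5.9168e-5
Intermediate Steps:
1/(l(u) - 17127) = 1/(226 - 17127) = 1/(-16901) = -1/16901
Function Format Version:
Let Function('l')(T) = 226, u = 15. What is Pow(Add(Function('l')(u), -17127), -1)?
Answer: Rational(-1, 16901) ≈ -5.9168e-5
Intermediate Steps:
Pow(Add(Function('l')(u), -17127), -1) = Pow(Add(226, -17127), -1) = Pow(-16901, -1) = Rational(-1, 16901)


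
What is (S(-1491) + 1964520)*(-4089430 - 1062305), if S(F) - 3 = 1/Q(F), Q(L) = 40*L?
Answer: -40239910743738831/3976 ≈ -1.0121e+13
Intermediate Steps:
S(F) = 3 + 1/(40*F)
(S(-1491) + 1964520)*(-4089430 - 1062305) = ((3 + (1/40)/(-1491)) + 1964520)*(-4089430 - 1062305) = ((3 + (1/40)*(-1/1491)) + 1964520)*(-5151735) = ((3 - 1/59640) + 1964520)*(-5151735) = (178919/59640 + 1964520)*(-5151735) = (117164151719/59640)*(-5151735) = -40239910743738831/3976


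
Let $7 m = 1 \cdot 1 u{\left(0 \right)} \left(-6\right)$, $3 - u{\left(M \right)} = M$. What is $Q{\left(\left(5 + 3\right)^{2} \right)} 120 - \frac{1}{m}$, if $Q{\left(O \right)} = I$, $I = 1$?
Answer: $\frac{2167}{18} \approx 120.39$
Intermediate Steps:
$u{\left(M \right)} = 3 - M$
$Q{\left(O \right)} = 1$
$m = - \frac{18}{7}$ ($m = \frac{1 \cdot 1 \left(3 - 0\right) \left(-6\right)}{7} = \frac{1 \cdot 1 \left(3 + 0\right) \left(-6\right)}{7} = \frac{1 \cdot 1 \cdot 3 \left(-6\right)}{7} = \frac{1 \cdot 3 \left(-6\right)}{7} = \frac{1 \left(-18\right)}{7} = \frac{1}{7} \left(-18\right) = - \frac{18}{7} \approx -2.5714$)
$Q{\left(\left(5 + 3\right)^{2} \right)} 120 - \frac{1}{m} = 1 \cdot 120 - \frac{1}{- \frac{18}{7}} = 120 - - \frac{7}{18} = 120 + \frac{7}{18} = \frac{2167}{18}$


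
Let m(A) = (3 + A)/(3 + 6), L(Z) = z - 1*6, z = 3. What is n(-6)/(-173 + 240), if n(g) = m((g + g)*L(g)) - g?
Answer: 31/201 ≈ 0.15423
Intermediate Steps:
L(Z) = -3 (L(Z) = 3 - 1*6 = 3 - 6 = -3)
m(A) = ⅓ + A/9 (m(A) = (3 + A)/9 = (3 + A)*(⅑) = ⅓ + A/9)
n(g) = ⅓ - 5*g/3 (n(g) = (⅓ + ((g + g)*(-3))/9) - g = (⅓ + ((2*g)*(-3))/9) - g = (⅓ + (-6*g)/9) - g = (⅓ - 2*g/3) - g = ⅓ - 5*g/3)
n(-6)/(-173 + 240) = (⅓ - 5/3*(-6))/(-173 + 240) = (⅓ + 10)/67 = (31/3)*(1/67) = 31/201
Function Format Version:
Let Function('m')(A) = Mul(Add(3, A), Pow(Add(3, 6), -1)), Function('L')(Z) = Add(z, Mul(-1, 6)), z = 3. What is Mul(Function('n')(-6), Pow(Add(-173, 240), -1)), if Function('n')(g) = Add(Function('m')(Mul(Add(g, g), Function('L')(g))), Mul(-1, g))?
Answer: Rational(31, 201) ≈ 0.15423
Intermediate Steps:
Function('L')(Z) = -3 (Function('L')(Z) = Add(3, Mul(-1, 6)) = Add(3, -6) = -3)
Function('m')(A) = Add(Rational(1, 3), Mul(Rational(1, 9), A)) (Function('m')(A) = Mul(Add(3, A), Pow(9, -1)) = Mul(Add(3, A), Rational(1, 9)) = Add(Rational(1, 3), Mul(Rational(1, 9), A)))
Function('n')(g) = Add(Rational(1, 3), Mul(Rational(-5, 3), g)) (Function('n')(g) = Add(Add(Rational(1, 3), Mul(Rational(1, 9), Mul(Add(g, g), -3))), Mul(-1, g)) = Add(Add(Rational(1, 3), Mul(Rational(1, 9), Mul(Mul(2, g), -3))), Mul(-1, g)) = Add(Add(Rational(1, 3), Mul(Rational(1, 9), Mul(-6, g))), Mul(-1, g)) = Add(Add(Rational(1, 3), Mul(Rational(-2, 3), g)), Mul(-1, g)) = Add(Rational(1, 3), Mul(Rational(-5, 3), g)))
Mul(Function('n')(-6), Pow(Add(-173, 240), -1)) = Mul(Add(Rational(1, 3), Mul(Rational(-5, 3), -6)), Pow(Add(-173, 240), -1)) = Mul(Add(Rational(1, 3), 10), Pow(67, -1)) = Mul(Rational(31, 3), Rational(1, 67)) = Rational(31, 201)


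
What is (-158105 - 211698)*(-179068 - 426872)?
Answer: 224078429820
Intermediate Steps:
(-158105 - 211698)*(-179068 - 426872) = -369803*(-605940) = 224078429820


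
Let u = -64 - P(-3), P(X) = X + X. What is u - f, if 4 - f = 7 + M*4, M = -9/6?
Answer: -61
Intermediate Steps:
M = -3/2 (M = -9*⅙ = -3/2 ≈ -1.5000)
P(X) = 2*X
f = 3 (f = 4 - (7 - 3/2*4) = 4 - (7 - 6) = 4 - 1*1 = 4 - 1 = 3)
u = -58 (u = -64 - 2*(-3) = -64 - 1*(-6) = -64 + 6 = -58)
u - f = -58 - 1*3 = -58 - 3 = -61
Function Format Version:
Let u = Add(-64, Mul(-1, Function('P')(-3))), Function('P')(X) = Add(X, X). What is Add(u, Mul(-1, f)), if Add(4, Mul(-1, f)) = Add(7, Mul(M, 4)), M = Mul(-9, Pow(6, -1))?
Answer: -61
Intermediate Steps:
M = Rational(-3, 2) (M = Mul(-9, Rational(1, 6)) = Rational(-3, 2) ≈ -1.5000)
Function('P')(X) = Mul(2, X)
f = 3 (f = Add(4, Mul(-1, Add(7, Mul(Rational(-3, 2), 4)))) = Add(4, Mul(-1, Add(7, -6))) = Add(4, Mul(-1, 1)) = Add(4, -1) = 3)
u = -58 (u = Add(-64, Mul(-1, Mul(2, -3))) = Add(-64, Mul(-1, -6)) = Add(-64, 6) = -58)
Add(u, Mul(-1, f)) = Add(-58, Mul(-1, 3)) = Add(-58, -3) = -61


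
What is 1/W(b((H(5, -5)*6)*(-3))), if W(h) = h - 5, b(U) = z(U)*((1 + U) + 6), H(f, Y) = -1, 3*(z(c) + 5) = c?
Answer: 1/20 ≈ 0.050000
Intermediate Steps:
z(c) = -5 + c/3
b(U) = (-5 + U/3)*(7 + U) (b(U) = (-5 + U/3)*((1 + U) + 6) = (-5 + U/3)*(7 + U))
W(h) = -5 + h
1/W(b((H(5, -5)*6)*(-3))) = 1/(-5 + (-15 - 1*6*(-3))*(7 - 1*6*(-3))/3) = 1/(-5 + (-15 - 6*(-3))*(7 - 6*(-3))/3) = 1/(-5 + (-15 + 18)*(7 + 18)/3) = 1/(-5 + (1/3)*3*25) = 1/(-5 + 25) = 1/20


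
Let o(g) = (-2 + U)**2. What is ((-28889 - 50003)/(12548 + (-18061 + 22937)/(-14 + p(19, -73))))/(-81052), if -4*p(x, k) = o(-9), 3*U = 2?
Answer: 1281995/16082297314 ≈ 7.9715e-5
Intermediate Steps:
U = 2/3 (U = (1/3)*2 = 2/3 ≈ 0.66667)
o(g) = 16/9 (o(g) = (-2 + 2/3)**2 = (-4/3)**2 = 16/9)
p(x, k) = -4/9 (p(x, k) = -1/4*16/9 = -4/9)
((-28889 - 50003)/(12548 + (-18061 + 22937)/(-14 + p(19, -73))))/(-81052) = ((-28889 - 50003)/(12548 + (-18061 + 22937)/(-14 - 4/9)))/(-81052) = -78892/(12548 + 4876/(-130/9))*(-1/81052) = -78892/(12548 + 4876*(-9/130))*(-1/81052) = -78892/(12548 - 21942/65)*(-1/81052) = -78892/793678/65*(-1/81052) = -78892*65/793678*(-1/81052) = -2563990/396839*(-1/81052) = 1281995/16082297314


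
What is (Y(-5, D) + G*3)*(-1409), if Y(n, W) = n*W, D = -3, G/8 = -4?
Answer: 114129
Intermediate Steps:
G = -32 (G = 8*(-4) = -32)
Y(n, W) = W*n
(Y(-5, D) + G*3)*(-1409) = (-3*(-5) - 32*3)*(-1409) = (15 - 96)*(-1409) = -81*(-1409) = 114129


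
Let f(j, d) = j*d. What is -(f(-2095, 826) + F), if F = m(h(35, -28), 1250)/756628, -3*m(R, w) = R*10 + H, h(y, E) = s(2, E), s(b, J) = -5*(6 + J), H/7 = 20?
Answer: 981991541680/567471 ≈ 1.7305e+6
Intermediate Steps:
H = 140 (H = 7*20 = 140)
s(b, J) = -30 - 5*J
h(y, E) = -30 - 5*E
m(R, w) = -140/3 - 10*R/3 (m(R, w) = -(R*10 + 140)/3 = -(10*R + 140)/3 = -(140 + 10*R)/3 = -140/3 - 10*R/3)
f(j, d) = d*j
F = -310/567471 (F = (-140/3 - 10*(-30 - 5*(-28))/3)/756628 = (-140/3 - 10*(-30 + 140)/3)*(1/756628) = (-140/3 - 10/3*110)*(1/756628) = (-140/3 - 1100/3)*(1/756628) = -1240/3*1/756628 = -310/567471 ≈ -0.00054628)
-(f(-2095, 826) + F) = -(826*(-2095) - 310/567471) = -(-1730470 - 310/567471) = -1*(-981991541680/567471) = 981991541680/567471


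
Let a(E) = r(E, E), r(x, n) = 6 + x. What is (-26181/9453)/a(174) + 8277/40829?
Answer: 1446078059/7719130740 ≈ 0.18734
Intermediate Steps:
a(E) = 6 + E
(-26181/9453)/a(174) + 8277/40829 = (-26181/9453)/(6 + 174) + 8277/40829 = -26181*1/9453/180 + 8277*(1/40829) = -8727/3151*1/180 + 8277/40829 = -2909/189060 + 8277/40829 = 1446078059/7719130740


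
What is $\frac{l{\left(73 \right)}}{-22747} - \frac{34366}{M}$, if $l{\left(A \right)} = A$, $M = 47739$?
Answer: $- \frac{785208349}{1085919033} \approx -0.72308$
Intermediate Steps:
$\frac{l{\left(73 \right)}}{-22747} - \frac{34366}{M} = \frac{73}{-22747} - \frac{34366}{47739} = 73 \left(- \frac{1}{22747}\right) - \frac{34366}{47739} = - \frac{73}{22747} - \frac{34366}{47739} = - \frac{785208349}{1085919033}$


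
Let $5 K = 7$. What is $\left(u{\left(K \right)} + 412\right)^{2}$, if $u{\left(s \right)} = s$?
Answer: $\frac{4272489}{25} \approx 1.709 \cdot 10^{5}$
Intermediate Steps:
$K = \frac{7}{5}$ ($K = \frac{1}{5} \cdot 7 = \frac{7}{5} \approx 1.4$)
$\left(u{\left(K \right)} + 412\right)^{2} = \left(\frac{7}{5} + 412\right)^{2} = \left(\frac{2067}{5}\right)^{2} = \frac{4272489}{25}$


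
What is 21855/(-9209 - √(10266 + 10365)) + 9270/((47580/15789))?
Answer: 20666509204539/6723454465 + 100533*√39/16957010 ≈ 3073.8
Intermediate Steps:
21855/(-9209 - √(10266 + 10365)) + 9270/((47580/15789)) = 21855/(-9209 - √20631) + 9270/((47580*(1/15789))) = 21855/(-9209 - 23*√39) + 9270/(15860/5263) = 21855/(-9209 - 23*√39) + 9270*(5263/15860) = 21855/(-9209 - 23*√39) + 4878801/1586 = 4878801/1586 + 21855/(-9209 - 23*√39)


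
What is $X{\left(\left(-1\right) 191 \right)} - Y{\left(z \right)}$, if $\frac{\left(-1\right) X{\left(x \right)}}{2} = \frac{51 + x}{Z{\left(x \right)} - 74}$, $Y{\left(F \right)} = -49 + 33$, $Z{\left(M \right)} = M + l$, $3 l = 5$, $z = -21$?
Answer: $\frac{1180}{79} \approx 14.937$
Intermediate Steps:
$l = \frac{5}{3}$ ($l = \frac{1}{3} \cdot 5 = \frac{5}{3} \approx 1.6667$)
$Z{\left(M \right)} = \frac{5}{3} + M$ ($Z{\left(M \right)} = M + \frac{5}{3} = \frac{5}{3} + M$)
$Y{\left(F \right)} = -16$
$X{\left(x \right)} = - \frac{2 \left(51 + x\right)}{- \frac{217}{3} + x}$ ($X{\left(x \right)} = - 2 \frac{51 + x}{\left(\frac{5}{3} + x\right) - 74} = - 2 \frac{51 + x}{- \frac{217}{3} + x} = - \frac{2 \left(51 + x\right)}{- \frac{217}{3} + x}$)
$X{\left(\left(-1\right) 191 \right)} - Y{\left(z \right)} = \frac{6 \left(-51 - \left(-1\right) 191\right)}{-217 + 3 \left(\left(-1\right) 191\right)} - -16 = \frac{6 \left(-51 - -191\right)}{-217 + 3 \left(-191\right)} + 16 = \frac{6 \left(-51 + 191\right)}{-217 - 573} + 16 = 6 \frac{1}{-790} \cdot 140 + 16 = 6 \left(- \frac{1}{790}\right) 140 + 16 = - \frac{84}{79} + 16 = \frac{1180}{79}$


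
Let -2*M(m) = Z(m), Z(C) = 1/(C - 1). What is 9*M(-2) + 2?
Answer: 7/2 ≈ 3.5000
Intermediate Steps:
Z(C) = 1/(-1 + C)
M(m) = -1/(2*(-1 + m))
9*M(-2) + 2 = 9*(-1/(-2 + 2*(-2))) + 2 = 9*(-1/(-2 - 4)) + 2 = 9*(-1/(-6)) + 2 = 9*(-1*(-⅙)) + 2 = 9*(⅙) + 2 = 3/2 + 2 = 7/2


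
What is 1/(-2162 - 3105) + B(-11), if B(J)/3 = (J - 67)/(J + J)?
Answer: 616228/57937 ≈ 10.636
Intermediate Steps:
B(J) = 3*(-67 + J)/(2*J) (B(J) = 3*((J - 67)/(J + J)) = 3*((-67 + J)/((2*J))) = 3*((-67 + J)*(1/(2*J))) = 3*((-67 + J)/(2*J)) = 3*(-67 + J)/(2*J))
1/(-2162 - 3105) + B(-11) = 1/(-2162 - 3105) + (3/2)*(-67 - 11)/(-11) = 1/(-5267) + (3/2)*(-1/11)*(-78) = -1/5267 + 117/11 = 616228/57937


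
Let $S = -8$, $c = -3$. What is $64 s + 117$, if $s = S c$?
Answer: $1653$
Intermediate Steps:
$s = 24$ ($s = \left(-8\right) \left(-3\right) = 24$)
$64 s + 117 = 64 \cdot 24 + 117 = 1536 + 117 = 1653$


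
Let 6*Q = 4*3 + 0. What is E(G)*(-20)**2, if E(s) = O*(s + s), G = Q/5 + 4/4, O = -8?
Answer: -8960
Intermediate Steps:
Q = 2 (Q = (4*3 + 0)/6 = (12 + 0)/6 = (1/6)*12 = 2)
G = 7/5 (G = 2/5 + 4/4 = 2*(1/5) + 4*(1/4) = 2/5 + 1 = 7/5 ≈ 1.4000)
E(s) = -16*s (E(s) = -8*(s + s) = -16*s)
E(G)*(-20)**2 = -16*7/5*(-20)**2 = -112/5*400 = -8960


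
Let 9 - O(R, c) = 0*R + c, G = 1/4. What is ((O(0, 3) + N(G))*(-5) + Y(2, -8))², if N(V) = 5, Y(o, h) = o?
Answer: 2809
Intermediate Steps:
G = ¼ (G = 1*(¼) = ¼ ≈ 0.25000)
O(R, c) = 9 - c (O(R, c) = 9 - (0*R + c) = 9 - (0 + c) = 9 - c)
((O(0, 3) + N(G))*(-5) + Y(2, -8))² = (((9 - 1*3) + 5)*(-5) + 2)² = (((9 - 3) + 5)*(-5) + 2)² = ((6 + 5)*(-5) + 2)² = (11*(-5) + 2)² = (-55 + 2)² = (-53)² = 2809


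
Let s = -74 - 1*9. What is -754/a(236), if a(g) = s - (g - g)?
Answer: 754/83 ≈ 9.0843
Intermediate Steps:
s = -83 (s = -74 - 9 = -83)
a(g) = -83 (a(g) = -83 - (g - g) = -83 - 1*0 = -83 + 0 = -83)
-754/a(236) = -754/(-83) = -754*(-1/83) = 754/83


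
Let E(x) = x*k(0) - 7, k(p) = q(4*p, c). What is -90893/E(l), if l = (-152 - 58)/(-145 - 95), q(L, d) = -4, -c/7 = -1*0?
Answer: 181786/21 ≈ 8656.5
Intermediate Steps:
c = 0 (c = -(-7)*0 = -7*0 = 0)
k(p) = -4
l = 7/8 (l = -210/(-240) = -210*(-1/240) = 7/8 ≈ 0.87500)
E(x) = -7 - 4*x (E(x) = x*(-4) - 7 = -4*x - 7 = -7 - 4*x)
-90893/E(l) = -90893/(-7 - 4*7/8) = -90893/(-7 - 7/2) = -90893/(-21/2) = -90893*(-2/21) = 181786/21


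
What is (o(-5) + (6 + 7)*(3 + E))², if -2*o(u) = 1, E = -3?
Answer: ¼ ≈ 0.25000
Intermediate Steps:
o(u) = -½ (o(u) = -½*1 = -½)
(o(-5) + (6 + 7)*(3 + E))² = (-½ + (6 + 7)*(3 - 3))² = (-½ + 13*0)² = (-½ + 0)² = (-½)² = ¼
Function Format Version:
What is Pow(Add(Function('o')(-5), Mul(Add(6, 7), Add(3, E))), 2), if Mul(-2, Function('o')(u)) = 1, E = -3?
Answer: Rational(1, 4) ≈ 0.25000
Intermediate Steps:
Function('o')(u) = Rational(-1, 2) (Function('o')(u) = Mul(Rational(-1, 2), 1) = Rational(-1, 2))
Pow(Add(Function('o')(-5), Mul(Add(6, 7), Add(3, E))), 2) = Pow(Add(Rational(-1, 2), Mul(Add(6, 7), Add(3, -3))), 2) = Pow(Add(Rational(-1, 2), Mul(13, 0)), 2) = Pow(Add(Rational(-1, 2), 0), 2) = Pow(Rational(-1, 2), 2) = Rational(1, 4)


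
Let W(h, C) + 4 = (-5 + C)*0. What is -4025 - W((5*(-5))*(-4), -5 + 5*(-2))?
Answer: -4021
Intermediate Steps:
W(h, C) = -4 (W(h, C) = -4 + (-5 + C)*0 = -4 + 0 = -4)
-4025 - W((5*(-5))*(-4), -5 + 5*(-2)) = -4025 - 1*(-4) = -4025 + 4 = -4021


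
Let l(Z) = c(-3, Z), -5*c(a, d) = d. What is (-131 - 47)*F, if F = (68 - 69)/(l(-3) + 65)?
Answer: 445/164 ≈ 2.7134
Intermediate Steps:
c(a, d) = -d/5
l(Z) = -Z/5
F = -5/328 (F = (68 - 69)/(-⅕*(-3) + 65) = -1/(⅗ + 65) = -1/328/5 = -1*5/328 = -5/328 ≈ -0.015244)
(-131 - 47)*F = (-131 - 47)*(-5/328) = -178*(-5/328) = 445/164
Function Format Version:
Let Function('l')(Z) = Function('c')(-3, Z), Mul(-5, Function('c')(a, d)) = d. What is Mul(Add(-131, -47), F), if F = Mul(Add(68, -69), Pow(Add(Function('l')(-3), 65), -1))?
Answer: Rational(445, 164) ≈ 2.7134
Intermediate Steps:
Function('c')(a, d) = Mul(Rational(-1, 5), d)
Function('l')(Z) = Mul(Rational(-1, 5), Z)
F = Rational(-5, 328) (F = Mul(Add(68, -69), Pow(Add(Mul(Rational(-1, 5), -3), 65), -1)) = Mul(-1, Pow(Add(Rational(3, 5), 65), -1)) = Mul(-1, Pow(Rational(328, 5), -1)) = Mul(-1, Rational(5, 328)) = Rational(-5, 328) ≈ -0.015244)
Mul(Add(-131, -47), F) = Mul(Add(-131, -47), Rational(-5, 328)) = Mul(-178, Rational(-5, 328)) = Rational(445, 164)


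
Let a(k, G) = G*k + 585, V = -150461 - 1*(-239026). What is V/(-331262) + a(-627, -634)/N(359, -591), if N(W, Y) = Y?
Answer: -43976245967/65258614 ≈ -673.88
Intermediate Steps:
V = 88565 (V = -150461 + 239026 = 88565)
a(k, G) = 585 + G*k
V/(-331262) + a(-627, -634)/N(359, -591) = 88565/(-331262) + (585 - 634*(-627))/(-591) = 88565*(-1/331262) + (585 + 397518)*(-1/591) = -88565/331262 + 398103*(-1/591) = -88565/331262 - 132701/197 = -43976245967/65258614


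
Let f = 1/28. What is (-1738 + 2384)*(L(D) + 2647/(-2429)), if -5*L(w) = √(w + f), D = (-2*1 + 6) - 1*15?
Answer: -1709962/2429 - 323*I*√2149/35 ≈ -703.98 - 427.81*I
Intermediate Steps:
f = 1/28 ≈ 0.035714
D = -11 (D = (-2 + 6) - 15 = 4 - 15 = -11)
L(w) = -√(1/28 + w)/5 (L(w) = -√(w + 1/28)/5 = -√(1/28 + w)/5)
(-1738 + 2384)*(L(D) + 2647/(-2429)) = (-1738 + 2384)*(-√(7 + 196*(-11))/70 + 2647/(-2429)) = 646*(-√(7 - 2156)/70 + 2647*(-1/2429)) = 646*(-I*√2149/70 - 2647/2429) = 646*(-2647/2429 - I*√2149/70) = -1709962/2429 - 323*I*√2149/35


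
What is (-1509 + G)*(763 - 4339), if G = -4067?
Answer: 19939776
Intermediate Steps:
(-1509 + G)*(763 - 4339) = (-1509 - 4067)*(763 - 4339) = -5576*(-3576) = 19939776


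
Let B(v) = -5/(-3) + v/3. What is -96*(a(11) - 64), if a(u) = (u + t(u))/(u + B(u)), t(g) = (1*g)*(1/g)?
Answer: 297600/49 ≈ 6073.5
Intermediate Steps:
t(g) = 1 (t(g) = g/g = 1)
B(v) = 5/3 + v/3 (B(v) = -5*(-1/3) + v*(1/3) = 5/3 + v/3)
a(u) = (1 + u)/(5/3 + 4*u/3) (a(u) = (u + 1)/(u + (5/3 + u/3)) = (1 + u)/(5/3 + 4*u/3))
-96*(a(11) - 64) = -96*(3*(1 + 11)/(5 + 4*11) - 64) = -96*(3*12/(5 + 44) - 64) = -96*(3*12/49 - 64) = -96*(3*(1/49)*12 - 64) = -96*(36/49 - 64) = -96*(-3100/49) = 297600/49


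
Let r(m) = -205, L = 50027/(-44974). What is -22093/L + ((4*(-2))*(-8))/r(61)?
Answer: 203686967582/10255535 ≈ 19861.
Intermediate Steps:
L = -50027/44974 (L = 50027*(-1/44974) = -50027/44974 ≈ -1.1124)
-22093/L + ((4*(-2))*(-8))/r(61) = -22093/(-50027/44974) + ((4*(-2))*(-8))/(-205) = -22093*(-44974/50027) - 8*(-8)*(-1/205) = 993610582/50027 + 64*(-1/205) = 993610582/50027 - 64/205 = 203686967582/10255535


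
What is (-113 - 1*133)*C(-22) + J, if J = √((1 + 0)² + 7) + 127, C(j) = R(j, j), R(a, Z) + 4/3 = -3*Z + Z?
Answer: -10369 + 2*√2 ≈ -10366.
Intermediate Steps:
R(a, Z) = -4/3 - 2*Z (R(a, Z) = -4/3 + (-3*Z + Z) = -4/3 - 2*Z)
C(j) = -4/3 - 2*j
J = 127 + 2*√2 (J = √(1² + 7) + 127 = √(1 + 7) + 127 = √8 + 127 = 2*√2 + 127 = 127 + 2*√2 ≈ 129.83)
(-113 - 1*133)*C(-22) + J = (-113 - 1*133)*(-4/3 - 2*(-22)) + (127 + 2*√2) = (-113 - 133)*(-4/3 + 44) + (127 + 2*√2) = -246*128/3 + (127 + 2*√2) = -10496 + (127 + 2*√2) = -10369 + 2*√2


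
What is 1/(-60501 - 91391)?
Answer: -1/151892 ≈ -6.5836e-6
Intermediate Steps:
1/(-60501 - 91391) = 1/(-151892) = -1/151892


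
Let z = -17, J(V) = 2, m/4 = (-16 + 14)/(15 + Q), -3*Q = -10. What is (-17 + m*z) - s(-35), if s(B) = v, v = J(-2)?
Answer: -637/55 ≈ -11.582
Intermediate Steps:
Q = 10/3 (Q = -⅓*(-10) = 10/3 ≈ 3.3333)
m = -24/55 (m = 4*((-16 + 14)/(15 + 10/3)) = 4*(-2/55/3) = 4*(-2*3/55) = 4*(-6/55) = -24/55 ≈ -0.43636)
v = 2
s(B) = 2
(-17 + m*z) - s(-35) = (-17 - 24/55*(-17)) - 1*2 = (-17 + 408/55) - 2 = -527/55 - 2 = -637/55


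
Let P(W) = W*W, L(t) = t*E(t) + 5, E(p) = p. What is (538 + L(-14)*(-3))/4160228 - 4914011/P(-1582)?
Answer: -1277723051973/650743903817 ≈ -1.9635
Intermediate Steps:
L(t) = 5 + t² (L(t) = t*t + 5 = t² + 5 = 5 + t²)
P(W) = W²
(538 + L(-14)*(-3))/4160228 - 4914011/P(-1582) = (538 + (5 + (-14)²)*(-3))/4160228 - 4914011/((-1582)²) = (538 + (5 + 196)*(-3))*(1/4160228) - 4914011/2502724 = (538 + 201*(-3))*(1/4160228) - 4914011*1/2502724 = (538 - 603)*(1/4160228) - 4914011/2502724 = -65*1/4160228 - 4914011/2502724 = -65/4160228 - 4914011/2502724 = -1277723051973/650743903817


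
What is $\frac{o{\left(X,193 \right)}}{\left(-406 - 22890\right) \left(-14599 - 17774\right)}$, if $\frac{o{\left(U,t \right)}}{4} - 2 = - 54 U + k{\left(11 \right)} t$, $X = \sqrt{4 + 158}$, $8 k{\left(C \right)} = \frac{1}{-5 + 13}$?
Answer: $\frac{107}{4022194176} - \frac{9 \sqrt{2}}{3491488} \approx -3.6188 \cdot 10^{-6}$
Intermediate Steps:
$k{\left(C \right)} = \frac{1}{64}$ ($k{\left(C \right)} = \frac{1}{8 \left(-5 + 13\right)} = \frac{1}{8 \cdot 8} = \frac{1}{8} \cdot \frac{1}{8} = \frac{1}{64}$)
$X = 9 \sqrt{2}$ ($X = \sqrt{162} = 9 \sqrt{2} \approx 12.728$)
$o{\left(U,t \right)} = 8 - 216 U + \frac{t}{16}$ ($o{\left(U,t \right)} = 8 + 4 \left(- 54 U + \frac{t}{64}\right) = 8 - \left(216 U - \frac{t}{16}\right) = 8 - 216 U + \frac{t}{16}$)
$\frac{o{\left(X,193 \right)}}{\left(-406 - 22890\right) \left(-14599 - 17774\right)} = \frac{8 - 216 \cdot 9 \sqrt{2} + \frac{1}{16} \cdot 193}{\left(-406 - 22890\right) \left(-14599 - 17774\right)} = \frac{8 - 1944 \sqrt{2} + \frac{193}{16}}{\left(-23296\right) \left(-32373\right)} = \frac{\frac{321}{16} - 1944 \sqrt{2}}{754161408} = \left(\frac{321}{16} - 1944 \sqrt{2}\right) \frac{1}{754161408} = \frac{107}{4022194176} - \frac{9 \sqrt{2}}{3491488}$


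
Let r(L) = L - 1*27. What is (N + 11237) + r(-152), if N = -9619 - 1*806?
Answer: 633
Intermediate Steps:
N = -10425 (N = -9619 - 806 = -10425)
r(L) = -27 + L (r(L) = L - 27 = -27 + L)
(N + 11237) + r(-152) = (-10425 + 11237) + (-27 - 152) = 812 - 179 = 633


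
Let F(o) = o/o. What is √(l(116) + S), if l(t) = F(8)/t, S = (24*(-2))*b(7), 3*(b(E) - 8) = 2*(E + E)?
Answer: I*√2798819/58 ≈ 28.844*I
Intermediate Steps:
F(o) = 1
b(E) = 8 + 4*E/3 (b(E) = 8 + (2*(E + E))/3 = 8 + (2*(2*E))/3 = 8 + (4*E)/3 = 8 + 4*E/3)
S = -832 (S = (24*(-2))*(8 + (4/3)*7) = -48*(8 + 28/3) = -48*52/3 = -832)
l(t) = 1/t
√(l(116) + S) = √(1/116 - 832) = √(-96511/116) = I*√2798819/58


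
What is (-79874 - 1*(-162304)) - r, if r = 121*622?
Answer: 7168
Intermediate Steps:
r = 75262
(-79874 - 1*(-162304)) - r = (-79874 - 1*(-162304)) - 1*75262 = (-79874 + 162304) - 75262 = 82430 - 75262 = 7168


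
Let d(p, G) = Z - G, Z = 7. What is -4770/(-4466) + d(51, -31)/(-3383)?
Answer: 7983601/7554239 ≈ 1.0568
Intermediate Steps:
d(p, G) = 7 - G
-4770/(-4466) + d(51, -31)/(-3383) = -4770/(-4466) + (7 - 1*(-31))/(-3383) = -4770*(-1/4466) + (7 + 31)*(-1/3383) = 2385/2233 + 38*(-1/3383) = 2385/2233 - 38/3383 = 7983601/7554239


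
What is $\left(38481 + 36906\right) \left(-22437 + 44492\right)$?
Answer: $1662660285$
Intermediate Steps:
$\left(38481 + 36906\right) \left(-22437 + 44492\right) = 75387 \cdot 22055 = 1662660285$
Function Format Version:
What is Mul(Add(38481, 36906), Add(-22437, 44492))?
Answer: 1662660285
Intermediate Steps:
Mul(Add(38481, 36906), Add(-22437, 44492)) = Mul(75387, 22055) = 1662660285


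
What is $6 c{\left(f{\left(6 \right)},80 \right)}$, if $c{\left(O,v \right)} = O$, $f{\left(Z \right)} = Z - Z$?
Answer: $0$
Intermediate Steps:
$f{\left(Z \right)} = 0$
$6 c{\left(f{\left(6 \right)},80 \right)} = 6 \cdot 0 = 0$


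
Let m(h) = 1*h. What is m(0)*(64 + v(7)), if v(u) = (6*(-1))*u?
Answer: 0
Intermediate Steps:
m(h) = h
v(u) = -6*u
m(0)*(64 + v(7)) = 0*(64 - 6*7) = 0*(64 - 42) = 0*22 = 0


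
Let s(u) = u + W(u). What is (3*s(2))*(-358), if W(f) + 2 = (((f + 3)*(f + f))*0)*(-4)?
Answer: 0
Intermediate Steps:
W(f) = -2 (W(f) = -2 + (((f + 3)*(f + f))*0)*(-4) = -2 + (((3 + f)*(2*f))*0)*(-4) = -2 + ((2*f*(3 + f))*0)*(-4) = -2 + 0*(-4) = -2 + 0 = -2)
s(u) = -2 + u (s(u) = u - 2 = -2 + u)
(3*s(2))*(-358) = (3*(-2 + 2))*(-358) = (3*0)*(-358) = 0*(-358) = 0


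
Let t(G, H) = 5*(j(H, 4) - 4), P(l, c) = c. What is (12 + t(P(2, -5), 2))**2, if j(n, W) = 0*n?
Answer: 64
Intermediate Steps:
j(n, W) = 0
t(G, H) = -20 (t(G, H) = 5*(0 - 4) = 5*(-4) = -20)
(12 + t(P(2, -5), 2))**2 = (12 - 20)**2 = (-8)**2 = 64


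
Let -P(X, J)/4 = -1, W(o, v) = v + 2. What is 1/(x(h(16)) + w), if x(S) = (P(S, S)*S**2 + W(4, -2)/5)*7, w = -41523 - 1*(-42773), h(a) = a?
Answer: 1/8418 ≈ 0.00011879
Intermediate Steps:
W(o, v) = 2 + v
P(X, J) = 4 (P(X, J) = -4*(-1) = 4)
w = 1250 (w = -41523 + 42773 = 1250)
x(S) = 28*S**2 (x(S) = (4*S**2 + (2 - 2)/5)*7 = (4*S**2 + 0*(1/5))*7 = (4*S**2 + 0)*7 = (4*S**2)*7 = 28*S**2)
1/(x(h(16)) + w) = 1/(28*16**2 + 1250) = 1/(28*256 + 1250) = 1/(7168 + 1250) = 1/8418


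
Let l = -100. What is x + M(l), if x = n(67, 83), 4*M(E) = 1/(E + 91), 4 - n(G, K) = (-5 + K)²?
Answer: -218881/36 ≈ -6080.0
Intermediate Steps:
n(G, K) = 4 - (-5 + K)²
M(E) = 1/(4*(91 + E)) (M(E) = 1/(4*(E + 91)) = 1/(4*(91 + E)))
x = -6080 (x = 4 - (-5 + 83)² = 4 - 1*78² = 4 - 1*6084 = 4 - 6084 = -6080)
x + M(l) = -6080 + 1/(4*(91 - 100)) = -6080 + (¼)/(-9) = -6080 + (¼)*(-⅑) = -6080 - 1/36 = -218881/36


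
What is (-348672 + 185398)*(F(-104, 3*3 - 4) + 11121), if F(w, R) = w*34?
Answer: -1238433290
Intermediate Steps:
F(w, R) = 34*w
(-348672 + 185398)*(F(-104, 3*3 - 4) + 11121) = (-348672 + 185398)*(34*(-104) + 11121) = -163274*(-3536 + 11121) = -163274*7585 = -1238433290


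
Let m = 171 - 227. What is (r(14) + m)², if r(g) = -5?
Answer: 3721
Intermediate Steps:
m = -56
(r(14) + m)² = (-5 - 56)² = (-61)² = 3721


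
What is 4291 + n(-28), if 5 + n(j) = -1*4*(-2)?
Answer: 4294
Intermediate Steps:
n(j) = 3 (n(j) = -5 - 1*4*(-2) = -5 - 4*(-2) = -5 + 8 = 3)
4291 + n(-28) = 4291 + 3 = 4294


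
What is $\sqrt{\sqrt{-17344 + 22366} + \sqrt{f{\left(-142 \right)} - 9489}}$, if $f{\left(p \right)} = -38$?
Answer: $\sqrt{9 \sqrt{62} + i \sqrt{9527}} \approx 9.7848 + 4.9876 i$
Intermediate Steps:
$\sqrt{\sqrt{-17344 + 22366} + \sqrt{f{\left(-142 \right)} - 9489}} = \sqrt{\sqrt{-17344 + 22366} + \sqrt{-38 - 9489}} = \sqrt{\sqrt{5022} + \sqrt{-9527}} = \sqrt{9 \sqrt{62} + i \sqrt{9527}}$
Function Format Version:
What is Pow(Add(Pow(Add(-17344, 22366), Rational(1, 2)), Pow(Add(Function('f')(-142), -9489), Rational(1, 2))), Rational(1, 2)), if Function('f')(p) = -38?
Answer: Pow(Add(Mul(9, Pow(62, Rational(1, 2))), Mul(I, Pow(9527, Rational(1, 2)))), Rational(1, 2)) ≈ Add(9.7848, Mul(4.9876, I))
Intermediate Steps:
Pow(Add(Pow(Add(-17344, 22366), Rational(1, 2)), Pow(Add(Function('f')(-142), -9489), Rational(1, 2))), Rational(1, 2)) = Pow(Add(Pow(Add(-17344, 22366), Rational(1, 2)), Pow(Add(-38, -9489), Rational(1, 2))), Rational(1, 2)) = Pow(Add(Pow(5022, Rational(1, 2)), Pow(-9527, Rational(1, 2))), Rational(1, 2)) = Pow(Add(Mul(9, Pow(62, Rational(1, 2))), Mul(I, Pow(9527, Rational(1, 2)))), Rational(1, 2))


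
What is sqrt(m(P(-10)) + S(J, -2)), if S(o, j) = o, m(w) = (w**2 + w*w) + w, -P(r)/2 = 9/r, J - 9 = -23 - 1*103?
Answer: 3*I*sqrt(302)/5 ≈ 10.427*I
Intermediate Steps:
J = -117 (J = 9 + (-23 - 1*103) = 9 + (-23 - 103) = 9 - 126 = -117)
P(r) = -18/r
m(w) = w + 2*w**2 (m(w) = (w**2 + w**2) + w = 2*w**2 + w = w + 2*w**2)
sqrt(m(P(-10)) + S(J, -2)) = sqrt((-18/(-10))*(1 + 2*(-18/(-10))) - 117) = sqrt((-18*(-1/10))*(1 + 2*(-18*(-1/10))) - 117) = sqrt(9*(1 + 2*(9/5))/5 - 117) = sqrt(9*(1 + 18/5)/5 - 117) = sqrt((9/5)*(23/5) - 117) = sqrt(207/25 - 117) = sqrt(-2718/25) = 3*I*sqrt(302)/5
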